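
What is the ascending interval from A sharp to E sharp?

Counting letters A–B–C–D–E gives a fifth.
A#→E# = 7 semitones, exactly the perfect fifth.

perfect fifth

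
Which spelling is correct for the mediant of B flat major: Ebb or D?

D

Each scale degree takes a distinct letter name. Degree 3 of a scale on B must use the letter D.
D and Ebb are enharmonically the same pitch, but only D uses the letter D, so it is the correct spelling here.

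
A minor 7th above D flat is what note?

Cb

A seventh above D lands on the letter C.
A minor seventh spans 10 semitones, so Db moves to pitch class 11. On the letter C that is Cb.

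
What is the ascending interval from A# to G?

Counting letters A–B–C–D–E–F–G gives a seventh.
A#→G = 9 semitones, 2 narrower than the major seventh (11), so diminished.

diminished seventh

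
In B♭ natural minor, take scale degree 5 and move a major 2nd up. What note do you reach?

G

Scale degree 5 of Bb natural minor is F.
A major second (2 semitones) above F lands on the letter G, giving G.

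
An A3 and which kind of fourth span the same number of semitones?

perfect

An augmented third spans 5 semitones.
A fourth spanning 5 semitones is perfect (the perfect fourth is 5).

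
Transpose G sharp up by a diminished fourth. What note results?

G up a perfect fourth is C, so the target letter is C.
From G#, a diminished fourth is 4 semitones up: C.

C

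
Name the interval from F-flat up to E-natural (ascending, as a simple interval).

The letter names run F→E, a span of 6 letter steps, so the interval is some kind of seventh.
Fb to E is 12 semitones. A major seventh is 11, so 12 makes it augmented.

augmented seventh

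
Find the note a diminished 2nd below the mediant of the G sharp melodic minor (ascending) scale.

A##

The mediant of G# melodic minor (ascending) is B.
A diminished second (0 semitones) below B lands on the letter A, giving A##.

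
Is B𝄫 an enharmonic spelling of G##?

Yes

Bbb is pitch class 9; G## is pitch class 9.
All spellings map to pitch class 9, so they are enharmonically equivalent.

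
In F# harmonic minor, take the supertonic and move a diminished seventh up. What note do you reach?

The supertonic of F# harmonic minor is G#.
A diminished seventh (9 semitones) above G# lands on the letter F, giving F.

F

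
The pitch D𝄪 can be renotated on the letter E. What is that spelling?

D## is pitch class 4. The letter E alone is pitch class 4.
Pitch class 4 on E needs no accidental: E.

E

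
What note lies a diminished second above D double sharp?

A second above D lands on the letter E.
A diminished second spans 0 semitones, so D## moves to pitch class 4. On the letter E that is E.

E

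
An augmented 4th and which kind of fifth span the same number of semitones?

diminished

An augmented fourth spans 6 semitones.
A fifth spanning 6 semitones is diminished (the perfect fifth is 7).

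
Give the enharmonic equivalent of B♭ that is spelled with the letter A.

Plain A sits 1 semitone below Bb, so on the letter A the same pitch needs a sharp: A#.

A#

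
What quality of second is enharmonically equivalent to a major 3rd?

doubly augmented

A major third spans 4 semitones.
A second spanning 4 semitones is doubly augmented (the major second is 2).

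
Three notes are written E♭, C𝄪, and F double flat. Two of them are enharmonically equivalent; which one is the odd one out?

In 12-tone equal temperament, enharmonic equivalents share a pitch class. Eb is pitch class 3; C## is pitch class 2; Fbb is pitch class 3.
Eb and Fbb share pitch class 3, while C## is pitch class 2.

C##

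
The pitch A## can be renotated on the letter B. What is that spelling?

B

Plain B sits at the same pitch as A##, so on the letter B the same pitch needs a natural: B.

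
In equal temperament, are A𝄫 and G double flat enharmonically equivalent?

No

Two spellings are enharmonically equivalent only if they share a pitch class.
Here Abb → 7, Gbb → 5; 5 ≠ 7, so they are not.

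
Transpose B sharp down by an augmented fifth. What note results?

E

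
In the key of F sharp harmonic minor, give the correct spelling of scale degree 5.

C#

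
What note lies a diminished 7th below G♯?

A##

A seventh below G lands on the letter A.
A diminished seventh spans 9 semitones, so G# moves to pitch class 11. On the letter A that is A##.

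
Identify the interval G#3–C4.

diminished fourth

Counting letters G–A–B–C gives a fourth.
G#→C = 4 semitones, 1 narrower than the perfect fourth (5), so diminished.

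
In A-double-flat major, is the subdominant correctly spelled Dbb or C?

Each scale degree takes a distinct letter name. Degree 4 of a scale on A must use the letter D.
Dbb and C are enharmonically the same pitch, but only Dbb uses the letter D, so it is the correct spelling here.

Dbb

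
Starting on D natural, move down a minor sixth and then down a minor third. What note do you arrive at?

D#

A minor sixth down from D is F# (letter F, 8 semitones down).
A minor third down from F# is D# (letter D, 3 semitones down).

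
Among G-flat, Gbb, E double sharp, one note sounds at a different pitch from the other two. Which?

Gbb

In 12-tone equal temperament, enharmonic equivalents share a pitch class. Gb is pitch class 6; Gbb is pitch class 5; E## is pitch class 6.
Gb and E## share pitch class 6, while Gbb is pitch class 5.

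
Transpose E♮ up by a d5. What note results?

Bb

E up a perfect fifth is B, so the target letter is B.
From E, a diminished fifth is 6 semitones up: Bb.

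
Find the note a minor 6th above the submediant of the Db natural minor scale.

The submediant of Db natural minor is Bbb.
A minor sixth (8 semitones) above Bbb lands on the letter G, giving Gbb.

Gbb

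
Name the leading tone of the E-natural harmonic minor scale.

Degree 7 takes the letter 6 steps above E, which is D.
In harmonic minor, degree 7 sits 11 semitones above the tonic. E + 11 semitones is pitch class 3, spelled on D as D#.

D#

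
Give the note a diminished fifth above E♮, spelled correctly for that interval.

A fifth above E lands on the letter B.
A diminished fifth spans 6 semitones, so E moves to pitch class 10. On the letter B that is Bb.

Bb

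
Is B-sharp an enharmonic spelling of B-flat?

No

Two spellings are enharmonically equivalent only if they share a pitch class.
Here B# → 0, Bb → 10; 0 ≠ 10, so they are not.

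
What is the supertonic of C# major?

Degree 2 takes the letter 1 step above C, which is D.
In major, degree 2 sits 2 semitones above the tonic. C# + 2 semitones is pitch class 3, spelled on D as D#.

D#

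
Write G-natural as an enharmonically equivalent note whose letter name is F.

F##

G is pitch class 7. The letter F alone is pitch class 5.
To reach pitch class 7 from F requires an offset of +2 semitones, i.e. double sharp: F##.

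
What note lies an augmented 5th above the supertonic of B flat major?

G#

The supertonic of Bb major is C.
An augmented fifth (8 semitones) above C lands on the letter G, giving G#.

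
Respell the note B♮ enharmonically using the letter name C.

B is pitch class 11. The letter C alone is pitch class 0.
To reach pitch class 11 from C requires an offset of -1 semitone, i.e. flat: Cb.

Cb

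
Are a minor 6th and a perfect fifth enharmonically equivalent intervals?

No

A minor sixth spans 8 semitones; a perfect fifth spans 7.
The spans differ, so they are not enharmonic equivalents.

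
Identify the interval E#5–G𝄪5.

major third

Counting letters E–F–G gives a third.
E#→G## = 4 semitones, exactly the major third.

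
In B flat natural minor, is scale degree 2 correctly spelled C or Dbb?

Each scale degree takes a distinct letter name. Degree 2 of a scale on B must use the letter C.
C and Dbb are enharmonically the same pitch, but only C uses the letter C, so it is the correct spelling here.

C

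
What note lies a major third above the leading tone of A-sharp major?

B##

The leading tone of A# major is G##.
A major third (4 semitones) above G## lands on the letter B, giving B##.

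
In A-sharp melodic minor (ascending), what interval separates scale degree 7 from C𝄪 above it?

Scale degree 7 of A# melodic minor (ascending) is G##.
G## up to C##: letters G→C make it a fourth; 5 semitones makes it perfect.

perfect fourth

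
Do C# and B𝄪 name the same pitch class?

Yes

C# is pitch class 1; B## is pitch class 1.
All spellings map to pitch class 1, so they are enharmonically equivalent.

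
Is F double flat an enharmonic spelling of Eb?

Fbb = pitch class 3 and Eb = pitch class 3 — the same pitch class, so they are enharmonic equivalents.

Yes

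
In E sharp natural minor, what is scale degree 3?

G#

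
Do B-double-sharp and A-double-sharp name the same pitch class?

No

Two spellings are enharmonically equivalent only if they share a pitch class.
Here B## → 1, A## → 11; 1 ≠ 11, so they are not.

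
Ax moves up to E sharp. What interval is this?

diminished fifth

Counting letters A–B–C–D–E gives a fifth.
A##→E# = 6 semitones, 1 narrower than the perfect fifth (7), so diminished.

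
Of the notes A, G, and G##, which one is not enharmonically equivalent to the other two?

G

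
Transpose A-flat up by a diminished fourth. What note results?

Dbb

A up a perfect fourth is D, so the target letter is D.
From Ab, a diminished fourth is 4 semitones up: Dbb.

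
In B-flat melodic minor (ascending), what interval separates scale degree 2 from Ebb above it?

diminished third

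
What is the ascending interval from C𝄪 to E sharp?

minor third

The letter names run C→E, a span of 2 letter steps, so the interval is some kind of third.
C## to E# is 3 semitones. A major third is 4, so 3 makes it minor.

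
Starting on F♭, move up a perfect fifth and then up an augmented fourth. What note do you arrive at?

A perfect fifth up from Fb is Cb (letter C, 7 semitones up).
An augmented fourth up from Cb is F (letter F, 6 semitones up).

F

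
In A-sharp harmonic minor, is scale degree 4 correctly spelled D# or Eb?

Each scale degree takes a distinct letter name. Degree 4 of a scale on A must use the letter D.
D# and Eb are enharmonically the same pitch, but only D# uses the letter D, so it is the correct spelling here.

D#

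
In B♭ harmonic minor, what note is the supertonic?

The Bb harmonic minor scale runs Bb C Db Eb F Gb A.
Degree 2 is C.

C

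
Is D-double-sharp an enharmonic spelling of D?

Two spellings are enharmonically equivalent only if they share a pitch class.
Here D## → 4, D → 2; 2 ≠ 4, so they are not.

No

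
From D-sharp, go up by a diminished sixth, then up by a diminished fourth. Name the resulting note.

A diminished sixth up from D# is Bb (letter B, 7 semitones up).
A diminished fourth up from Bb is Ebb (letter E, 4 semitones up).

Ebb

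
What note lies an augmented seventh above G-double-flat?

F

A seventh above G lands on the letter F.
An augmented seventh spans 12 semitones, so Gbb moves to pitch class 5. On the letter F that is F.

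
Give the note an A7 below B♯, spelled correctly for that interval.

A seventh below B lands on the letter C.
An augmented seventh spans 12 semitones, so B# moves to pitch class 0. On the letter C that is C.

C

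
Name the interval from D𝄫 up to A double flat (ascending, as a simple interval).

Counting letters D–E–F–G–A gives a fifth.
Dbb→Abb = 7 semitones, exactly the perfect fifth.

perfect fifth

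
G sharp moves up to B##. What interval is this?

augmented third

Counting letters G–A–B gives a third.
G#→B## = 5 semitones, 1 wider than the major third (4), so augmented.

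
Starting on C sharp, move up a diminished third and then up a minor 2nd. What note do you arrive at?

A diminished third up from C# is Eb (letter E, 2 semitones up).
A minor second up from Eb is Fb (letter F, 1 semitone up).

Fb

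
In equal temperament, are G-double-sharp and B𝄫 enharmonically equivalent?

G## is pitch class 9; Bbb is pitch class 9.
All spellings map to pitch class 9, so they are enharmonically equivalent.

Yes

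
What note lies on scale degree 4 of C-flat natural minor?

Fb

Degree 4 takes the letter 3 steps above C, which is F.
In natural minor, degree 4 sits 5 semitones above the tonic. Cb + 5 semitones is pitch class 4, spelled on F as Fb.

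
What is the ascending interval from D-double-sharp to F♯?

Counting letters D–E–F gives a third.
D##→F# = 2 semitones, 2 narrower than the major third (4), so diminished.

diminished third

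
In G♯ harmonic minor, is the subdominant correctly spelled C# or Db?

Each scale degree takes a distinct letter name. Degree 4 of a scale on G must use the letter C.
C# and Db are enharmonically the same pitch, but only C# uses the letter C, so it is the correct spelling here.

C#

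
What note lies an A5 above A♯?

A fifth above A lands on the letter E.
An augmented fifth spans 8 semitones, so A# moves to pitch class 6. On the letter E that is E##.

E##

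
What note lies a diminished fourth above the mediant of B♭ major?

The mediant of Bb major is D.
A diminished fourth (4 semitones) above D lands on the letter G, giving Gb.

Gb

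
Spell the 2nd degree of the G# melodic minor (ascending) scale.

A#

The G# melodic minor (ascending) scale runs G# A# B C# D# E# F##.
Degree 2 is A#.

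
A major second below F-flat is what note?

A second below F lands on the letter E.
A major second spans 2 semitones, so Fb moves to pitch class 2. On the letter E that is Ebb.

Ebb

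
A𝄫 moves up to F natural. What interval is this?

augmented sixth

Counting letters A–B–C–D–E–F gives a sixth.
Abb→F = 10 semitones, 1 wider than the major sixth (9), so augmented.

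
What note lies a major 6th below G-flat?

A sixth below G lands on the letter B.
A major sixth spans 9 semitones, so Gb moves to pitch class 9. On the letter B that is Bbb.

Bbb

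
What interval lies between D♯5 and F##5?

major third

The letter names run D→F, a span of 2 letter steps, so the interval is some kind of third.
D# to F## is 4 semitones. A major third is 4, so 4 makes it major.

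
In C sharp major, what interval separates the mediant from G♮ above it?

The mediant of C# major is E#.
E# up to G: letters E→G make it a third; 2 semitones makes it diminished.

diminished third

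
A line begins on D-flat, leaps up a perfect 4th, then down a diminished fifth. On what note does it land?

C

A perfect fourth up from Db is Gb (letter G, 5 semitones up).
A diminished fifth down from Gb is C (letter C, 6 semitones down).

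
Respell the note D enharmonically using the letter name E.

D is pitch class 2. The letter E alone is pitch class 4.
To reach pitch class 2 from E requires an offset of -2 semitones, i.e. double flat: Ebb.

Ebb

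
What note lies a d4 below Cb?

C down a perfect fourth is G, so the target letter is G.
From Cb, a diminished fourth is 4 semitones down: G.

G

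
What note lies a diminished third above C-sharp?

Eb

C up a major third is E, so the target letter is E.
From C#, a diminished third is 2 semitones up: Eb.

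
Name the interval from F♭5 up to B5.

Counting letters F–G–A–B gives a fourth.
Fb→B = 7 semitones, 2 wider than the perfect fourth (5), so doubly augmented.

doubly augmented fourth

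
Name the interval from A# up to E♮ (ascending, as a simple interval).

diminished fifth

The letter names run A→E, a span of 4 letter steps, so the interval is some kind of fifth.
A# to E is 6 semitones. A perfect fifth is 7, so 6 makes it diminished.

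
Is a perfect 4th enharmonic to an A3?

Yes

A perfect fourth spans 5 semitones; an augmented third spans 5.
They are enharmonically equivalent.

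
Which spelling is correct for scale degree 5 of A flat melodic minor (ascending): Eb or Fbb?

Each scale degree takes a distinct letter name. Degree 5 of a scale on A must use the letter E.
Eb and Fbb are enharmonically the same pitch, but only Eb uses the letter E, so it is the correct spelling here.

Eb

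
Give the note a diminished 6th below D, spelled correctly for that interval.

F##

D down a major sixth is F, so the target letter is F.
From D, a diminished sixth is 7 semitones down: F##.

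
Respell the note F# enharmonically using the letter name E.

Plain E sits 2 semitones below F#, so on the letter E the same pitch needs a double sharp: E##.

E##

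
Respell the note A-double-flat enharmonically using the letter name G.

G

Plain G sits at the same pitch as Abb, so on the letter G the same pitch needs a natural: G.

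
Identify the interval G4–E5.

Counting letters G–A–B–C–D–E gives a sixth.
G→E = 9 semitones, exactly the major sixth.

major sixth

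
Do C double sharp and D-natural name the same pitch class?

Yes

C## is pitch class 2; D is pitch class 2.
All spellings map to pitch class 2, so they are enharmonically equivalent.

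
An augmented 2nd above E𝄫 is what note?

E up a major second is F#, so the target letter is F.
From Ebb, an augmented second is 3 semitones up: F.

F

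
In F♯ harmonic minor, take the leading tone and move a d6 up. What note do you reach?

The leading tone of F# harmonic minor is E#.
A diminished sixth (7 semitones) above E# lands on the letter C, giving C.

C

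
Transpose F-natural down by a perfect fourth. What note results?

C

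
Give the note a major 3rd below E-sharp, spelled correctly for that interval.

C#

A third below E lands on the letter C.
A major third spans 4 semitones, so E# moves to pitch class 1. On the letter C that is C#.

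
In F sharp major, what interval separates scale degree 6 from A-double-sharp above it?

augmented fifth

Scale degree 6 of F# major is D#.
D# up to A##: letters D→A make it a fifth; 8 semitones makes it augmented.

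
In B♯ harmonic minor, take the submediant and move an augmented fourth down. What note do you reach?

D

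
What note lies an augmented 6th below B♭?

Dbb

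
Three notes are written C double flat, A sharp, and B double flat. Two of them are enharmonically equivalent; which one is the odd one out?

Bbb

In 12-tone equal temperament, enharmonic equivalents share a pitch class. Cbb is pitch class 10; A# is pitch class 10; Bbb is pitch class 9.
Cbb and A# share pitch class 10, while Bbb is pitch class 9.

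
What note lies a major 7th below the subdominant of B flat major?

Fb

The subdominant of Bb major is Eb.
A major seventh (11 semitones) below Eb lands on the letter F, giving Fb.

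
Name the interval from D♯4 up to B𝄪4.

Counting letters D–E–F–G–A–B gives a sixth.
D#→B## = 10 semitones, 1 wider than the major sixth (9), so augmented.

augmented sixth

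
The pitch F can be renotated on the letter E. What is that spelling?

E#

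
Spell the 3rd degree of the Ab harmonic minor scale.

Cb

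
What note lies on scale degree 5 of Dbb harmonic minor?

Degree 5 takes the letter 4 steps above D, which is A.
In harmonic minor, degree 5 sits 7 semitones above the tonic. Dbb + 7 semitones is pitch class 7, spelled on A as Abb.

Abb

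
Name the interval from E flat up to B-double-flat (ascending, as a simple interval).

diminished fifth

Counting letters E–F–G–A–B gives a fifth.
Eb→Bbb = 6 semitones, 1 narrower than the perfect fifth (7), so diminished.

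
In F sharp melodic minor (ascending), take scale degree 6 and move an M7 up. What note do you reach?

C##

Scale degree 6 of F# melodic minor (ascending) is D#.
A major seventh (11 semitones) above D# lands on the letter C, giving C##.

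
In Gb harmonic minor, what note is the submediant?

Degree 6 takes the letter 5 steps above G, which is E.
In harmonic minor, degree 6 sits 8 semitones above the tonic. Gb + 8 semitones is pitch class 2, spelled on E as Ebb.

Ebb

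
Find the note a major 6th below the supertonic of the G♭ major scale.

The supertonic of Gb major is Ab.
A major sixth (9 semitones) below Ab lands on the letter C, giving Cb.

Cb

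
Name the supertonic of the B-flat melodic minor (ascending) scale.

Degree 2 takes the letter 1 step above B, which is C.
In melodic minor (ascending), degree 2 sits 2 semitones above the tonic. Bb + 2 semitones is pitch class 0, spelled on C as C.

C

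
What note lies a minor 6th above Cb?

Abb

A sixth above C lands on the letter A.
A minor sixth spans 8 semitones, so Cb moves to pitch class 7. On the letter A that is Abb.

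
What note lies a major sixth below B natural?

D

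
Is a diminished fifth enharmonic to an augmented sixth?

No

A diminished fifth spans 6 semitones; an augmented sixth spans 10.
The spans differ, so they are not enharmonic equivalents.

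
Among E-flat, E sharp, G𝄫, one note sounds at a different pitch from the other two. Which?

In 12-tone equal temperament, enharmonic equivalents share a pitch class. Eb is pitch class 3; E# is pitch class 5; Gbb is pitch class 5.
E# and Gbb share pitch class 5, while Eb is pitch class 3.

Eb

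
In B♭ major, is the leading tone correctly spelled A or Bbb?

A

Each scale degree takes a distinct letter name. Degree 7 of a scale on B must use the letter A.
A and Bbb are enharmonically the same pitch, but only A uses the letter A, so it is the correct spelling here.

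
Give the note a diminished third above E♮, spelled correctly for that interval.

Gb

E up a major third is G#, so the target letter is G.
From E, a diminished third is 2 semitones up: Gb.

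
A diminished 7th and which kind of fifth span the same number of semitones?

A diminished seventh spans 9 semitones.
A fifth spanning 9 semitones is doubly augmented (the perfect fifth is 7).

doubly augmented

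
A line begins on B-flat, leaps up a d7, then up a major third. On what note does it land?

Cb

A diminished seventh up from Bb is Abb (letter A, 9 semitones up).
A major third up from Abb is Cb (letter C, 4 semitones up).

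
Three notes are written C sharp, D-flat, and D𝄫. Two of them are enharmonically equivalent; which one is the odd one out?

Dbb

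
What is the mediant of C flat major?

The Cb major scale runs Cb Db Eb Fb Gb Ab Bb.
Degree 3 is Eb.

Eb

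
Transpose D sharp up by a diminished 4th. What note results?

G

A fourth above D lands on the letter G.
A diminished fourth spans 4 semitones, so D# moves to pitch class 7. On the letter G that is G.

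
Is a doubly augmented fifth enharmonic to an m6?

A doubly augmented fifth spans 9 semitones; a minor sixth spans 8.
The spans differ, so they are not enharmonic equivalents.

No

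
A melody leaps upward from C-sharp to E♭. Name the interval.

diminished third

The letter names run C→E, a span of 2 letter steps, so the interval is some kind of third.
C# to Eb is 2 semitones. A major third is 4, so 2 makes it diminished.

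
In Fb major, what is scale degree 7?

Degree 7 takes the letter 6 steps above F, which is E.
In major, degree 7 sits 11 semitones above the tonic. Fb + 11 semitones is pitch class 3, spelled on E as Eb.

Eb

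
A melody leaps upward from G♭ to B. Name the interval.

augmented third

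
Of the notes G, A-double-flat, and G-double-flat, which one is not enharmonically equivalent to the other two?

Gbb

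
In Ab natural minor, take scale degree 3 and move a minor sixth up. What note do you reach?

Scale degree 3 of Ab natural minor is Cb.
A minor sixth (8 semitones) above Cb lands on the letter A, giving Abb.

Abb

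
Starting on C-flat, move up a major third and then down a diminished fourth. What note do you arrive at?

A major third up from Cb is Eb (letter E, 4 semitones up).
A diminished fourth down from Eb is B (letter B, 4 semitones down).

B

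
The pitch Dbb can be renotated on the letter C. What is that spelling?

C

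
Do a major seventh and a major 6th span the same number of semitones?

No

A major seventh spans 11 semitones; a major sixth spans 9.
The spans differ, so they are not enharmonic equivalents.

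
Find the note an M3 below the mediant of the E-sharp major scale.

The mediant of E# major is G##.
A major third (4 semitones) below G## lands on the letter E, giving E#.

E#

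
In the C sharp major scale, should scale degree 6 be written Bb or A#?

Each scale degree takes a distinct letter name. Degree 6 of a scale on C must use the letter A.
A# and Bb are enharmonically the same pitch, but only A# uses the letter A, so it is the correct spelling here.

A#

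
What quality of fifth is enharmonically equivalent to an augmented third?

doubly diminished

An augmented third spans 5 semitones.
A fifth spanning 5 semitones is doubly diminished (the perfect fifth is 7).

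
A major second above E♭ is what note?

A second above E lands on the letter F.
A major second spans 2 semitones, so Eb moves to pitch class 5. On the letter F that is F.

F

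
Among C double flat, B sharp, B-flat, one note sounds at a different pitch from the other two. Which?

In 12-tone equal temperament, enharmonic equivalents share a pitch class. Cbb is pitch class 10; B# is pitch class 0; Bb is pitch class 10.
Cbb and Bb share pitch class 10, while B# is pitch class 0.

B#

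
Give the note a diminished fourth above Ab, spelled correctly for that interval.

Dbb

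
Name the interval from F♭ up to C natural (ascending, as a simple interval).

Counting letters F–G–A–B–C gives a fifth.
Fb→C = 8 semitones, 1 wider than the perfect fifth (7), so augmented.

augmented fifth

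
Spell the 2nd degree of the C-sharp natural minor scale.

Degree 2 takes the letter 1 step above C, which is D.
In natural minor, degree 2 sits 2 semitones above the tonic. C# + 2 semitones is pitch class 3, spelled on D as D#.

D#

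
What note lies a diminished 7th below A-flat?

A down a major seventh is Bb, so the target letter is B.
From Ab, a diminished seventh is 9 semitones down: B.

B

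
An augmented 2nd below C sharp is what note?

Bb

A second below C lands on the letter B.
An augmented second spans 3 semitones, so C# moves to pitch class 10. On the letter B that is Bb.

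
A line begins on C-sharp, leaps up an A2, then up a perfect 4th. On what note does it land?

An augmented second up from C# is D## (letter D, 3 semitones up).
A perfect fourth up from D## is G## (letter G, 5 semitones up).

G##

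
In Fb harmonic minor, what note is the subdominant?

Bbb

Degree 4 takes the letter 3 steps above F, which is B.
In harmonic minor, degree 4 sits 5 semitones above the tonic. Fb + 5 semitones is pitch class 9, spelled on B as Bbb.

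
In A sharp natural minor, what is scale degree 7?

G#

The A# natural minor scale runs A# B# C# D# E# F# G#.
Degree 7 is G#.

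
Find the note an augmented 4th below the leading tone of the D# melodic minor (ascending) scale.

G#

The leading tone of D# melodic minor (ascending) is C##.
An augmented fourth (6 semitones) below C## lands on the letter G, giving G#.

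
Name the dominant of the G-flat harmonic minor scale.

Db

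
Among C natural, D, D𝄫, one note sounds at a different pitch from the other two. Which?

In 12-tone equal temperament, enharmonic equivalents share a pitch class. C is pitch class 0; D is pitch class 2; Dbb is pitch class 0.
C and Dbb share pitch class 0, while D is pitch class 2.

D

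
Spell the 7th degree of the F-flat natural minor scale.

Ebb

The Fb natural minor scale runs Fb Gb Abb Bbb Cb Dbb Ebb.
Degree 7 is Ebb.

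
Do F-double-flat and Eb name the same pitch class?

Yes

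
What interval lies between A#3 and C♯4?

The letter names run A→C, a span of 2 letter steps, so the interval is some kind of third.
A# to C# is 3 semitones. A major third is 4, so 3 makes it minor.

minor third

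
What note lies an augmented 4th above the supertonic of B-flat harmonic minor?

F#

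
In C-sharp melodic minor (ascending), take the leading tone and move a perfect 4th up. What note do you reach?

E#

The leading tone of C# melodic minor (ascending) is B#.
A perfect fourth (5 semitones) above B# lands on the letter E, giving E#.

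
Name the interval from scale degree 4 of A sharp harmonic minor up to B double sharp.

Scale degree 4 of A# harmonic minor is D#.
D# up to B##: letters D→B make it a sixth; 10 semitones makes it augmented.

augmented sixth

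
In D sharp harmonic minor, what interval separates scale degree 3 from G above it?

minor second

Scale degree 3 of D# harmonic minor is F#.
F# up to G: letters F→G make it a second; 1 semitone makes it minor.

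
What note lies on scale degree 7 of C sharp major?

B#

Degree 7 takes the letter 6 steps above C, which is B.
In major, degree 7 sits 11 semitones above the tonic. C# + 11 semitones is pitch class 0, spelled on B as B#.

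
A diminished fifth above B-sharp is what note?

F#

B up a perfect fifth is F#, so the target letter is F.
From B#, a diminished fifth is 6 semitones up: F#.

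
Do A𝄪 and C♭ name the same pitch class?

Yes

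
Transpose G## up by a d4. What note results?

G up a perfect fourth is C, so the target letter is C.
From G##, a diminished fourth is 4 semitones up: C#.

C#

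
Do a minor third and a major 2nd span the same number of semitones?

No

A minor third spans 3 semitones; a major second spans 2.
The spans differ, so they are not enharmonic equivalents.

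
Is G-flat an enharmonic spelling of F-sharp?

Gb = pitch class 6 and F# = pitch class 6 — the same pitch class, so they are enharmonic equivalents.

Yes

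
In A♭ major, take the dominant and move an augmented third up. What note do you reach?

G#

The dominant of Ab major is Eb.
An augmented third (5 semitones) above Eb lands on the letter G, giving G#.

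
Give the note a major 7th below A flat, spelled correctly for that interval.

A seventh below A lands on the letter B.
A major seventh spans 11 semitones, so Ab moves to pitch class 9. On the letter B that is Bbb.

Bbb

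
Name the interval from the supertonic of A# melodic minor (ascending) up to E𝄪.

augmented fourth

The supertonic of A# melodic minor (ascending) is B#.
B# up to E##: letters B→E make it a fourth; 6 semitones makes it augmented.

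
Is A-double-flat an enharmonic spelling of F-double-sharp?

Yes

Abb is pitch class 7; F## is pitch class 7.
All spellings map to pitch class 7, so they are enharmonically equivalent.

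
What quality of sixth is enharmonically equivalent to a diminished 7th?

major

A diminished seventh spans 9 semitones.
A sixth spanning 9 semitones is major (the major sixth is 9).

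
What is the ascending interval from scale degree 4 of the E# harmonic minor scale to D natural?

Scale degree 4 of E# harmonic minor is A#.
A# up to D: letters A→D make it a fourth; 4 semitones makes it diminished.

diminished fourth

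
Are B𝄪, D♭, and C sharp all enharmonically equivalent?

Yes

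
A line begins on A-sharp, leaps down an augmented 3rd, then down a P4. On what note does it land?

C

An augmented third down from A# is F (letter F, 5 semitones down).
A perfect fourth down from F is C (letter C, 5 semitones down).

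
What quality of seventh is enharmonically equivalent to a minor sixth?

doubly diminished

A minor sixth spans 8 semitones.
A seventh spanning 8 semitones is doubly diminished (the major seventh is 11).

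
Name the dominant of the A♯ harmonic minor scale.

E#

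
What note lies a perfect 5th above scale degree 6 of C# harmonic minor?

E

Scale degree 6 of C# harmonic minor is A.
A perfect fifth (7 semitones) above A lands on the letter E, giving E.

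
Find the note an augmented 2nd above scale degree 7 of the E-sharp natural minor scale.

Scale degree 7 of E# natural minor is D#.
An augmented second (3 semitones) above D# lands on the letter E, giving E##.

E##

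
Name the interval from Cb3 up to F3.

The letter names run C→F, a span of 3 letter steps, so the interval is some kind of fourth.
Cb to F is 6 semitones. A perfect fourth is 5, so 6 makes it augmented.

augmented fourth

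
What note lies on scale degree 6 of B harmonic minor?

G

The B harmonic minor scale runs B C# D E F# G A#.
Degree 6 is G.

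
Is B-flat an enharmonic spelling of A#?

Bb is pitch class 10; A# is pitch class 10.
All spellings map to pitch class 10, so they are enharmonically equivalent.

Yes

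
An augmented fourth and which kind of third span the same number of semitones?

An augmented fourth spans 6 semitones.
A third spanning 6 semitones is doubly augmented (the major third is 4).

doubly augmented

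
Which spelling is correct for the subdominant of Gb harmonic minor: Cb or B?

Each scale degree takes a distinct letter name. Degree 4 of a scale on G must use the letter C.
Cb and B are enharmonically the same pitch, but only Cb uses the letter C, so it is the correct spelling here.

Cb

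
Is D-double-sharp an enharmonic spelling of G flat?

No

Two spellings are enharmonically equivalent only if they share a pitch class.
Here D## → 4, Gb → 6; 4 ≠ 6, so they are not.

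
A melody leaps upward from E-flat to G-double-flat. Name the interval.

diminished third

Counting letters E–F–G gives a third.
Eb→Gbb = 2 semitones, 2 narrower than the major third (4), so diminished.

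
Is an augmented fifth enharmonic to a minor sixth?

An augmented fifth spans 8 semitones; a minor sixth spans 8.
They are enharmonically equivalent.

Yes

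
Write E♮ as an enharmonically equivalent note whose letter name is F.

Plain F sits 1 semitone above E, so on the letter F the same pitch needs a flat: Fb.

Fb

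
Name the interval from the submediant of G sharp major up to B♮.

The submediant of G# major is E#.
E# up to B: letters E→B make it a fifth; 6 semitones makes it diminished.

diminished fifth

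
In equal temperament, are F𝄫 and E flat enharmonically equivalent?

Yes

Fbb = pitch class 3 and Eb = pitch class 3 — the same pitch class, so they are enharmonic equivalents.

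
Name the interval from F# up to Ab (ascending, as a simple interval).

diminished third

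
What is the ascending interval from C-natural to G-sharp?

Counting letters C–D–E–F–G gives a fifth.
C→G# = 8 semitones, 1 wider than the perfect fifth (7), so augmented.

augmented fifth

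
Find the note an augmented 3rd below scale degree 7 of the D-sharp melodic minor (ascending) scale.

A

Scale degree 7 of D# melodic minor (ascending) is C##.
An augmented third (5 semitones) below C## lands on the letter A, giving A.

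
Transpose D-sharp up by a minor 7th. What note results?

C#

A seventh above D lands on the letter C.
A minor seventh spans 10 semitones, so D# moves to pitch class 1. On the letter C that is C#.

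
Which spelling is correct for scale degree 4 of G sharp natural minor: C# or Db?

C#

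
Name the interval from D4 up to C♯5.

The letter names run D→C, a span of 6 letter steps, so the interval is some kind of seventh.
D to C# is 11 semitones. A major seventh is 11, so 11 makes it major.

major seventh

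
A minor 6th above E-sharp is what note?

A sixth above E lands on the letter C.
A minor sixth spans 8 semitones, so E# moves to pitch class 1. On the letter C that is C#.

C#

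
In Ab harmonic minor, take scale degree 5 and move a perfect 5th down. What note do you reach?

Ab

Scale degree 5 of Ab harmonic minor is Eb.
A perfect fifth (7 semitones) below Eb lands on the letter A, giving Ab.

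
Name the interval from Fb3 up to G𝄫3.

minor second

The letter names run F→G, a span of 1 letter step, so the interval is some kind of second.
Fb to Gbb is 1 semitone. A major second is 2, so 1 makes it minor.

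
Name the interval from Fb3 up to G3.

Counting letters F–G gives a second.
Fb→G = 3 semitones, 1 wider than the major second (2), so augmented.

augmented second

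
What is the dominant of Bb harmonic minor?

Degree 5 takes the letter 4 steps above B, which is F.
In harmonic minor, degree 5 sits 7 semitones above the tonic. Bb + 7 semitones is pitch class 5, spelled on F as F.

F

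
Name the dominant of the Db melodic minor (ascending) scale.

Ab

Degree 5 takes the letter 4 steps above D, which is A.
In melodic minor (ascending), degree 5 sits 7 semitones above the tonic. Db + 7 semitones is pitch class 8, spelled on A as Ab.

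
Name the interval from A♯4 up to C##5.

The letter names run A→C, a span of 2 letter steps, so the interval is some kind of third.
A# to C## is 4 semitones. A major third is 4, so 4 makes it major.

major third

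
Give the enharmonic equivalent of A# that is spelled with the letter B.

Bb

Plain B sits 1 semitone above A#, so on the letter B the same pitch needs a flat: Bb.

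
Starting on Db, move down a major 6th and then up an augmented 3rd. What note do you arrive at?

A major sixth down from Db is Fb (letter F, 9 semitones down).
An augmented third up from Fb is A (letter A, 5 semitones up).

A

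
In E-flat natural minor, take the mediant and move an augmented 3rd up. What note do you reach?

B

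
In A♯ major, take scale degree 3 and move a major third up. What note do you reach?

E##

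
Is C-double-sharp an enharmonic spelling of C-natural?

Two spellings are enharmonically equivalent only if they share a pitch class.
Here C## → 2, C → 0; 0 ≠ 2, so they are not.

No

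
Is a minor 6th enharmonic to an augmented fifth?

Yes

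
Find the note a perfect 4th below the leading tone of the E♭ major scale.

A

The leading tone of Eb major is D.
A perfect fourth (5 semitones) below D lands on the letter A, giving A.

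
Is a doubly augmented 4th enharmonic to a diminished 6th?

Yes

A doubly augmented fourth spans 7 semitones; a diminished sixth spans 7.
They are enharmonically equivalent.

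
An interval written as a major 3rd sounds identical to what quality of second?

A major third spans 4 semitones.
A second spanning 4 semitones is doubly augmented (the major second is 2).

doubly augmented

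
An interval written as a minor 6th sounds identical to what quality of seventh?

doubly diminished

A minor sixth spans 8 semitones.
A seventh spanning 8 semitones is doubly diminished (the major seventh is 11).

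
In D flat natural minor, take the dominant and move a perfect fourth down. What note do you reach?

Eb

The dominant of Db natural minor is Ab.
A perfect fourth (5 semitones) below Ab lands on the letter E, giving Eb.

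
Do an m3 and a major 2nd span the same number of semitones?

No

A minor third spans 3 semitones; a major second spans 2.
The spans differ, so they are not enharmonic equivalents.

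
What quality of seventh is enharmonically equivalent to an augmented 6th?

An augmented sixth spans 10 semitones.
A seventh spanning 10 semitones is minor (the major seventh is 11).

minor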